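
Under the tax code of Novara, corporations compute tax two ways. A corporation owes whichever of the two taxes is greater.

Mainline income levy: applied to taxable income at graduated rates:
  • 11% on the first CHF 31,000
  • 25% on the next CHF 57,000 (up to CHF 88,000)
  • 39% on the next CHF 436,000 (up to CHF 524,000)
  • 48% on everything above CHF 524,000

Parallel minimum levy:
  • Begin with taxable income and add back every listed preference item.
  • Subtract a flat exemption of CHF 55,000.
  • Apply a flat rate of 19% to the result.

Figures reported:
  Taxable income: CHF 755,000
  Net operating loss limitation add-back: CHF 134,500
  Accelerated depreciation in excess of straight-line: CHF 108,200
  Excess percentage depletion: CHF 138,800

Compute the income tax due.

CHF 298,580

Parallel minimum levy:
  Adjusted income: CHF 755,000 + CHF 134,500 + CHF 108,200 + CHF 138,800 = CHF 1,136,500
  Less exemption CHF 55,000 → base CHF 1,081,500
  CHF 1,081,500 × 19% = CHF 205,485

Mainline income levy:
  CHF 31,000 × 11% = CHF 3,410
  CHF 57,000 × 25% = CHF 14,250
  CHF 436,000 × 39% = CHF 170,040
  CHF 231,000 × 48% = CHF 110,880
  → CHF 298,580

CHF 298,580 > CHF 205,485, so the mainline income levy governs.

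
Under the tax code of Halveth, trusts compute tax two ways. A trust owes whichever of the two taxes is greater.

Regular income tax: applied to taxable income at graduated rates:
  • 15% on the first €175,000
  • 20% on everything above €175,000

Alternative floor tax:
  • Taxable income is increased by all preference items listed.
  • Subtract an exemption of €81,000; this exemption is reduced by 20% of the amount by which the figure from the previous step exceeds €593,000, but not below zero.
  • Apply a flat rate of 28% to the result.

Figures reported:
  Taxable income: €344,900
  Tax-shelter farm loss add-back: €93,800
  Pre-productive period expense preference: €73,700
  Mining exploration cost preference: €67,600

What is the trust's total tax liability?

Alternative floor tax:
  Adjusted income: €344,900 + €93,800 + €73,700 + €67,600 = €580,000
  Exemption: €580,000 ≤ €593,000, so full €81,000 applies
  Base: €580,000 − €81,000 = €499,000
  €499,000 × 28% = €139,720

Regular income tax:
  €175,000 × 15% = €26,250
  €169,900 × 20% = €33,980
  → €60,230

€139,720 > €60,230, so the alternative floor tax is the binding amount.

€139,720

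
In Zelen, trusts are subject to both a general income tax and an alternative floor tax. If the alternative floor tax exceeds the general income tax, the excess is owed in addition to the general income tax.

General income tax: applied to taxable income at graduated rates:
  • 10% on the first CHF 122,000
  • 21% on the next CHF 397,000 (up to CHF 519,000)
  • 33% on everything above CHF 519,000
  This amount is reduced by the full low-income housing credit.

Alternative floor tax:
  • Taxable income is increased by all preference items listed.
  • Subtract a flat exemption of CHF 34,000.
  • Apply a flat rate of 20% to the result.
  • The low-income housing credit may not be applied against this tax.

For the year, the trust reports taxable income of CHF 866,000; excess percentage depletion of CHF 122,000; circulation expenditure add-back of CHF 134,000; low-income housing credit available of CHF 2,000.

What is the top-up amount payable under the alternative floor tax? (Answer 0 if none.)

General income tax:
  CHF 122,000 × 10% = CHF 12,200
  CHF 397,000 × 21% = CHF 83,370
  CHF 347,000 × 33% = CHF 114,510
  → CHF 210,080
  Less low-income housing credit CHF 2,000 → CHF 208,080

Alternative floor tax:
  Adjusted income: CHF 866,000 + CHF 122,000 + CHF 134,000 = CHF 1,122,000
  Less exemption CHF 34,000 → base CHF 1,088,000
  CHF 1,088,000 × 20% = CHF 217,600

Excess of alternative floor tax over general income tax: CHF 217,600 − CHF 208,080 = CHF 9,520.

CHF 9,520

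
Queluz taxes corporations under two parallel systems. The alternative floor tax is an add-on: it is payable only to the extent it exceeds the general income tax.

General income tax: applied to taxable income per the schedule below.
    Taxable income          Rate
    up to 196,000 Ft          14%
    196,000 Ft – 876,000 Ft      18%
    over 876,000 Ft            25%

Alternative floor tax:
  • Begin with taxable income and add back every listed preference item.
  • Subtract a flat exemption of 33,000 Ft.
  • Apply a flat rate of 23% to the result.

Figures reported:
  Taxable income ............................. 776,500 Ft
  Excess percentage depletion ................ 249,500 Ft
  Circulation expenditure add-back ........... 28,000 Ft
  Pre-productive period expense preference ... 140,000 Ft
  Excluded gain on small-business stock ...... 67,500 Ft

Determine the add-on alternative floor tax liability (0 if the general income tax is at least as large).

General income tax:
  196,000 Ft × 14% = 27,440 Ft
  580,500 Ft × 18% = 104,490 Ft
  → 131,930 Ft

Alternative floor tax:
  Adjusted income: 776,500 Ft + 249,500 Ft + 28,000 Ft + 140,000 Ft + 67,500 Ft = 1,261,500 Ft
  Less exemption 33,000 Ft → base 1,228,500 Ft
  1,228,500 Ft × 23% = 282,555 Ft

Excess of alternative floor tax over general income tax: 282,555 Ft − 131,930 Ft = 150,625 Ft.

150,625 Ft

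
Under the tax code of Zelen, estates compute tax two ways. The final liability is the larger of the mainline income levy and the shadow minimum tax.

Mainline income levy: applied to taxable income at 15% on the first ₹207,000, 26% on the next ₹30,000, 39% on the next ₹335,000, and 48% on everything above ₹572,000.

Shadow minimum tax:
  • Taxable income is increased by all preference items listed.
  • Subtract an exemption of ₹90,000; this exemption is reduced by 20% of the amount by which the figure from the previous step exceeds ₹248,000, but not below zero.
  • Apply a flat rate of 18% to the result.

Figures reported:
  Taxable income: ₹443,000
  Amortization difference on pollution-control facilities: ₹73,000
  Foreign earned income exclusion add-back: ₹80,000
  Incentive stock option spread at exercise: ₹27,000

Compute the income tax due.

Shadow minimum tax:
  Adjusted income: ₹443,000 + ₹73,000 + ₹80,000 + ₹27,000 = ₹623,000
  Exemption: ₹90,000 − 20% × (₹623,000 − ₹248,000) = ₹90,000 − ₹75,000 = ₹15,000
  Base: ₹623,000 − ₹15,000 = ₹608,000
  ₹608,000 × 18% = ₹109,440

Mainline income levy:
  ₹207,000 × 15% = ₹31,050
  ₹30,000 × 26% = ₹7,800
  ₹206,000 × 39% = ₹80,340
  → ₹119,190

₹119,190 > ₹109,440, so the mainline income levy governs.

₹119,190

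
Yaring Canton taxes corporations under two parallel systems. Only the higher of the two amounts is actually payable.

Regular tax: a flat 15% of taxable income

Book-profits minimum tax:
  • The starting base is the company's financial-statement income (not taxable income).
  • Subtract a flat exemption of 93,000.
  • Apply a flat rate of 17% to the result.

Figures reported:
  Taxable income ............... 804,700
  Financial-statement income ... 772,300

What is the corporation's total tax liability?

Regular tax:
  804,700 × 15% = 120,705

Book-profits minimum tax:
  Base (financial-statement income): 772,300
  Less exemption 93,000 → base 679,300
  679,300 × 17% = 115,481

120,705 > 115,481, so the regular tax governs.

120,705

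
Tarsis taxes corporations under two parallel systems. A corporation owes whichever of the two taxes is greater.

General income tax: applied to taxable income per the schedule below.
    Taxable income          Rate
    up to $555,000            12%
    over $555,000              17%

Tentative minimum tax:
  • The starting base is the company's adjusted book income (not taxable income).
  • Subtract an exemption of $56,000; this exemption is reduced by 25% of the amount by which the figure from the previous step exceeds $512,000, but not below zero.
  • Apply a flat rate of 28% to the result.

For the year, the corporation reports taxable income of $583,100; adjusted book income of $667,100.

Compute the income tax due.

Tentative minimum tax:
  Base (adjusted book income): $667,100
  Exemption: $56,000 − 25% × ($667,100 − $512,000) = $56,000 − $38,775 = $17,225
  Base: $667,100 − $17,225 = $649,875
  $649,875 × 28% = $181,965

General income tax:
  $555,000 × 12% = $66,600
  $28,100 × 17% = $4,777
  → $71,377

$181,965 > $71,377, so the tentative minimum tax is the binding amount.

$181,965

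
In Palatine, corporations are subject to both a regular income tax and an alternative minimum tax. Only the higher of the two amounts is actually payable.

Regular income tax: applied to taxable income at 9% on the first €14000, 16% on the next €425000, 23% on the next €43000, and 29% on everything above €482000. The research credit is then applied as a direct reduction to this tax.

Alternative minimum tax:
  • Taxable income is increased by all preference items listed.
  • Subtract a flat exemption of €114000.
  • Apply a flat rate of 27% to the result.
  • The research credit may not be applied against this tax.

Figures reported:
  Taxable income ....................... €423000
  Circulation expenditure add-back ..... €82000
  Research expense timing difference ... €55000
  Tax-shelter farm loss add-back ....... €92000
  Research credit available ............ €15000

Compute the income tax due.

Alternative minimum tax:
  Adjusted income: €423000 + €82000 + €55000 + €92000 = €652000
  Less exemption €114000 → base €538000
  €538000 × 27% = €145260

Regular income tax:
  €14000 × 9% = €1260
  €409000 × 16% = €65440
  → €66700
  Less research credit €15000 → €51700

€145260 > €51700, so the alternative minimum tax is the binding amount.

€145260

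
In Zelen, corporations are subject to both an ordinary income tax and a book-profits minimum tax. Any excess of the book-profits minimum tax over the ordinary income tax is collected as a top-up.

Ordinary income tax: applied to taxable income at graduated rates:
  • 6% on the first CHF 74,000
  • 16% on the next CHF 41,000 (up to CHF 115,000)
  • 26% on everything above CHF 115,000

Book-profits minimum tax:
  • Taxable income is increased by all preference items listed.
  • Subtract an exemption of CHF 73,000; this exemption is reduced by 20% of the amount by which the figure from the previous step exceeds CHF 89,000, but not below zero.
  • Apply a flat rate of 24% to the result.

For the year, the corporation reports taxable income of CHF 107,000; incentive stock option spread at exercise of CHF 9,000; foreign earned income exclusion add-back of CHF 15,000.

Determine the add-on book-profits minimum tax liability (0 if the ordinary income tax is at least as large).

CHF 6,216

Book-profits minimum tax:
  Adjusted income: CHF 107,000 + CHF 9,000 + CHF 15,000 = CHF 131,000
  Exemption: CHF 73,000 − 20% × (CHF 131,000 − CHF 89,000) = CHF 73,000 − CHF 8,400 = CHF 64,600
  Base: CHF 131,000 − CHF 64,600 = CHF 66,400
  CHF 66,400 × 24% = CHF 15,936

Ordinary income tax:
  CHF 74,000 × 6% = CHF 4,440
  CHF 33,000 × 16% = CHF 5,280
  → CHF 9,720

Excess of book-profits minimum tax over ordinary income tax: CHF 15,936 − CHF 9,720 = CHF 6,216.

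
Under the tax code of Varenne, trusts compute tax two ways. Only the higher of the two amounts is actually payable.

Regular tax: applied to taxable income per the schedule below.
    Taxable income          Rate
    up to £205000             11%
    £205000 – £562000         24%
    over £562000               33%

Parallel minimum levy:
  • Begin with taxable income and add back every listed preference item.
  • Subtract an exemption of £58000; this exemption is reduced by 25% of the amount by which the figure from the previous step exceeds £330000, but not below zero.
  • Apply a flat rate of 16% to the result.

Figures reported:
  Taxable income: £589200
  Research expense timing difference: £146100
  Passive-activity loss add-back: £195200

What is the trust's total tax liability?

£148880

Regular tax:
  £205000 × 11% = £22550
  £357000 × 24% = £85680
  £27200 × 33% = £8976
  → £117206

Parallel minimum levy:
  Adjusted income: £589200 + £146100 + £195200 = £930500
  Exemption: 25% × (£930500 − £330000) = £150125 ≥ £58000, so the exemption is fully phased out
  Base: £930500 − £0 = £930500
  £930500 × 16% = £148880

£148880 > £117206, so the parallel minimum levy is the binding amount.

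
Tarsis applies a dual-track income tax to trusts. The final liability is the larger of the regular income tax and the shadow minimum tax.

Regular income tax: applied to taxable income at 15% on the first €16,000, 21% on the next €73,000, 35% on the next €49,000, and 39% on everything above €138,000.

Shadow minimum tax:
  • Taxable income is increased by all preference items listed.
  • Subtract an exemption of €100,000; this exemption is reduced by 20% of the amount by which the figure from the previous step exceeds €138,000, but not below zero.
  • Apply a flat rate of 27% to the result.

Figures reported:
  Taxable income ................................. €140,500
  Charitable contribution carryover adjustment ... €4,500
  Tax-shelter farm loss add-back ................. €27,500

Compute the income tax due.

Regular income tax:
  €16,000 × 15% = €2,400
  €73,000 × 21% = €15,330
  €49,000 × 35% = €17,150
  €2,500 × 39% = €975
  → €35,855

Shadow minimum tax:
  Adjusted income: €140,500 + €4,500 + €27,500 = €172,500
  Exemption: €100,000 − 20% × (€172,500 − €138,000) = €100,000 − €6,900 = €93,100
  Base: €172,500 − €93,100 = €79,400
  €79,400 × 27% = €21,438

€35,855 > €21,438, so the regular income tax governs.

€35,855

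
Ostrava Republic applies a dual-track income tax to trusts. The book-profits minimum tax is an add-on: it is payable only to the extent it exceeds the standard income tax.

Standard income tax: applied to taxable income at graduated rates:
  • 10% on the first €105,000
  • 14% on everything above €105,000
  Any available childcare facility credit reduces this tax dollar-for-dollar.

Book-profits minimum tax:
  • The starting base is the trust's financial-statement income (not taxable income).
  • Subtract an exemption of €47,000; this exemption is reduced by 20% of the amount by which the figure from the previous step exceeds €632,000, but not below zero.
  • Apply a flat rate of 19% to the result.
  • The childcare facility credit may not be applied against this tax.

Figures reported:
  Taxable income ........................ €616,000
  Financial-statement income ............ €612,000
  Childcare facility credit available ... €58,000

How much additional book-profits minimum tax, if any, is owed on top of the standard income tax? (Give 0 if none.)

€83,310

Book-profits minimum tax:
  Base (financial-statement income): €612,000
  Exemption: €612,000 ≤ €632,000, so full €47,000 applies
  Base: €612,000 − €47,000 = €565,000
  €565,000 × 19% = €107,350

Standard income tax:
  €105,000 × 10% = €10,500
  €511,000 × 14% = €71,540
  → €82,040
  Less childcare facility credit €58,000 → €24,040

Excess of book-profits minimum tax over standard income tax: €107,350 − €24,040 = €83,310.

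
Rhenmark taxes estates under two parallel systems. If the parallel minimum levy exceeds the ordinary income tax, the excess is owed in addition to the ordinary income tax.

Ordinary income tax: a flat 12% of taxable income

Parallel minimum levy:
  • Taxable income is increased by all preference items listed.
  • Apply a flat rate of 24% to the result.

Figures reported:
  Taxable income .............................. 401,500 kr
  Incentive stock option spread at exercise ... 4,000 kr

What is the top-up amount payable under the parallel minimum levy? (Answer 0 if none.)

49,140 kr

Parallel minimum levy:
  Adjusted income: 401,500 kr + 4,000 kr = 405,500 kr
  405,500 kr × 24% = 97,320 kr

Ordinary income tax:
  401,500 kr × 12% = 48,180 kr

Excess of parallel minimum levy over ordinary income tax: 97,320 kr − 48,180 kr = 49,140 kr.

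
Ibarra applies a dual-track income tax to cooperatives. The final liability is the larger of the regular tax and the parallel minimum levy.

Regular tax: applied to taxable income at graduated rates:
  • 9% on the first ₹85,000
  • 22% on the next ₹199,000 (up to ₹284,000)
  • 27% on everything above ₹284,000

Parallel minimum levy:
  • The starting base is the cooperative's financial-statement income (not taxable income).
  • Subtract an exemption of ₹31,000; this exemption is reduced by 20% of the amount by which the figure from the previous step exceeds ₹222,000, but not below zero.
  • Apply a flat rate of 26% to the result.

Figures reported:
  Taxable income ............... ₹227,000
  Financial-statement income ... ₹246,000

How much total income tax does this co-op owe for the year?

Regular tax:
  ₹85,000 × 9% = ₹7,650
  ₹142,000 × 22% = ₹31,240
  → ₹38,890

Parallel minimum levy:
  Base (financial-statement income): ₹246,000
  Exemption: ₹31,000 − 20% × (₹246,000 − ₹222,000) = ₹31,000 − ₹4,800 = ₹26,200
  Base: ₹246,000 − ₹26,200 = ₹219,800
  ₹219,800 × 26% = ₹57,148

₹57,148 > ₹38,890, so the parallel minimum levy is the binding amount.

₹57,148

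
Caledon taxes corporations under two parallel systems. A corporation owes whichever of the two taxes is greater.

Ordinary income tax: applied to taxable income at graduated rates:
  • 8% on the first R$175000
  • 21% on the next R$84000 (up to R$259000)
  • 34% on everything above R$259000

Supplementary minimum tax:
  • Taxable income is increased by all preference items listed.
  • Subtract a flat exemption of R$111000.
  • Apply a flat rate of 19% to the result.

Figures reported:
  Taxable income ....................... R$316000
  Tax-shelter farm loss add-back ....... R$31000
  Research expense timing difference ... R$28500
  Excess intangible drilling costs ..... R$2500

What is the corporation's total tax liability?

Ordinary income tax:
  R$175000 × 8% = R$14000
  R$84000 × 21% = R$17640
  R$57000 × 34% = R$19380
  → R$51020

Supplementary minimum tax:
  Adjusted income: R$316000 + R$31000 + R$28500 + R$2500 = R$378000
  Less exemption R$111000 → base R$267000
  R$267000 × 19% = R$50730

R$51020 > R$50730, so the ordinary income tax governs.

R$51020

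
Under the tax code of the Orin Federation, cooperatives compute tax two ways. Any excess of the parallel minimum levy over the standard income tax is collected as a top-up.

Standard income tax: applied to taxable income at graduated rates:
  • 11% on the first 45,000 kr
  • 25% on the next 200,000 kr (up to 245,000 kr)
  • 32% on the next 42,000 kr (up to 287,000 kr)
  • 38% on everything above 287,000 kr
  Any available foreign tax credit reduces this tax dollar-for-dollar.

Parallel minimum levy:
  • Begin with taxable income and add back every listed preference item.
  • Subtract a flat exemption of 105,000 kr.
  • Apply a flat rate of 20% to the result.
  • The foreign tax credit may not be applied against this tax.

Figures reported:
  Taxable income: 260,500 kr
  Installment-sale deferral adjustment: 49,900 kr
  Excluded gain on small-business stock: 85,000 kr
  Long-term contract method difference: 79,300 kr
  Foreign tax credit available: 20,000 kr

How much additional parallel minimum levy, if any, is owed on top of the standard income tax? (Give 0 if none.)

34,030 kr

Standard income tax:
  45,000 kr × 11% = 4,950 kr
  200,000 kr × 25% = 50,000 kr
  15,500 kr × 32% = 4,960 kr
  → 59,910 kr
  Less foreign tax credit 20,000 kr → 39,910 kr

Parallel minimum levy:
  Adjusted income: 260,500 kr + 49,900 kr + 85,000 kr + 79,300 kr = 474,700 kr
  Less exemption 105,000 kr → base 369,700 kr
  369,700 kr × 20% = 73,940 kr

Excess of parallel minimum levy over standard income tax: 73,940 kr − 39,910 kr = 34,030 kr.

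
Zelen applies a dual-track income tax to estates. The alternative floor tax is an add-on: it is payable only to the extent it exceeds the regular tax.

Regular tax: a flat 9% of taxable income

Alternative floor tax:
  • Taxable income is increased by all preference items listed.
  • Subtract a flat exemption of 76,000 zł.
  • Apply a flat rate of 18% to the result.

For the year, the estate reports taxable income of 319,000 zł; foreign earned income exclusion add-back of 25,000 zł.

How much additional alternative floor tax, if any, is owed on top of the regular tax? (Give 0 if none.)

Alternative floor tax:
  Adjusted income: 319,000 zł + 25,000 zł = 344,000 zł
  Less exemption 76,000 zł → base 268,000 zł
  268,000 zł × 18% = 48,240 zł

Regular tax:
  319,000 zł × 9% = 28,710 zł

Excess of alternative floor tax over regular tax: 48,240 zł − 28,710 zł = 19,530 zł.

19,530 zł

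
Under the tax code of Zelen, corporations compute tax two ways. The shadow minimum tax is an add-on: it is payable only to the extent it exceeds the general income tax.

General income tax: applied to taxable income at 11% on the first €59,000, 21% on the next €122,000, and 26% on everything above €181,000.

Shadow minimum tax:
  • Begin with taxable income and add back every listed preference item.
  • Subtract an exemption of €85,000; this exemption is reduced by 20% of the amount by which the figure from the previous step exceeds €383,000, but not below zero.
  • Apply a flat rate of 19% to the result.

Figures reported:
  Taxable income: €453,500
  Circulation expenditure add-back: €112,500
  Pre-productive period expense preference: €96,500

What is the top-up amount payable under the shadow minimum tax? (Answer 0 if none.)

€17,386

Shadow minimum tax:
  Adjusted income: €453,500 + €112,500 + €96,500 = €662,500
  Exemption: €85,000 − 20% × (€662,500 − €383,000) = €85,000 − €55,900 = €29,100
  Base: €662,500 − €29,100 = €633,400
  €633,400 × 19% = €120,346

General income tax:
  €59,000 × 11% = €6,490
  €122,000 × 21% = €25,620
  €272,500 × 26% = €70,850
  → €102,960

Excess of shadow minimum tax over general income tax: €120,346 − €102,960 = €17,386.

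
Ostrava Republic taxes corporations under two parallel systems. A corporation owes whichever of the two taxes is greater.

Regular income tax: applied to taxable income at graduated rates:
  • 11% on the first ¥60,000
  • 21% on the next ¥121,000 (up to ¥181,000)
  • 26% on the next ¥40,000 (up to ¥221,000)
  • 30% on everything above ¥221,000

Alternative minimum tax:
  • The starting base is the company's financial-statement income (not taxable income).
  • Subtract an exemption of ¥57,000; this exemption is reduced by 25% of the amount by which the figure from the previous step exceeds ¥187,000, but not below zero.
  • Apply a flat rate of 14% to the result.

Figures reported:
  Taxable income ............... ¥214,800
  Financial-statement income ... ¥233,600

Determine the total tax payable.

Alternative minimum tax:
  Base (financial-statement income): ¥233,600
  Exemption: ¥57,000 − 25% × (¥233,600 − ¥187,000) = ¥57,000 − ¥11,650 = ¥45,350
  Base: ¥233,600 − ¥45,350 = ¥188,250
  ¥188,250 × 14% = ¥26,355

Regular income tax:
  ¥60,000 × 11% = ¥6,600
  ¥121,000 × 21% = ¥25,410
  ¥33,800 × 26% = ¥8,788
  → ¥40,798

¥40,798 > ¥26,355, so the regular income tax governs.

¥40,798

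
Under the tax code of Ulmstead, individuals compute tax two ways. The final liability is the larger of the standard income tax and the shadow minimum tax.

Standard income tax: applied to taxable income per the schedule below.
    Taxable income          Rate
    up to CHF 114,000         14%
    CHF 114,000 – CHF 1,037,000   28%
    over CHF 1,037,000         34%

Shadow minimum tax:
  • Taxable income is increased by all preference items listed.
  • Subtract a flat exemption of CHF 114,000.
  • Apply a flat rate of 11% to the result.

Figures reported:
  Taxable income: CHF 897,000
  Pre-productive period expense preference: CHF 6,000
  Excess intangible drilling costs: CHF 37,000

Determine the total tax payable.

Shadow minimum tax:
  Adjusted income: CHF 897,000 + CHF 6,000 + CHF 37,000 = CHF 940,000
  Less exemption CHF 114,000 → base CHF 826,000
  CHF 826,000 × 11% = CHF 90,860

Standard income tax:
  CHF 114,000 × 14% = CHF 15,960
  CHF 783,000 × 28% = CHF 219,240
  → CHF 235,200

CHF 235,200 > CHF 90,860, so the standard income tax governs.

CHF 235,200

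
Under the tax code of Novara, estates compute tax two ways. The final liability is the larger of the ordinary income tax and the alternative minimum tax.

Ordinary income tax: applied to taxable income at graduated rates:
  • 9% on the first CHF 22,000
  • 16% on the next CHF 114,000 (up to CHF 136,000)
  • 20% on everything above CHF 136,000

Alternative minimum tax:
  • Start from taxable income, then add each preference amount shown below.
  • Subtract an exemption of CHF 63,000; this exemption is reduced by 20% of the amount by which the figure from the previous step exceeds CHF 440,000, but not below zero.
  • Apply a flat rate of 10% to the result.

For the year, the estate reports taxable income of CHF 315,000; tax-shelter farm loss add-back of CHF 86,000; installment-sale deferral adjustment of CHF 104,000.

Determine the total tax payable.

Ordinary income tax:
  CHF 22,000 × 9% = CHF 1,980
  CHF 114,000 × 16% = CHF 18,240
  CHF 179,000 × 20% = CHF 35,800
  → CHF 56,020

Alternative minimum tax:
  Adjusted income: CHF 315,000 + CHF 86,000 + CHF 104,000 = CHF 505,000
  Exemption: CHF 63,000 − 20% × (CHF 505,000 − CHF 440,000) = CHF 63,000 − CHF 13,000 = CHF 50,000
  Base: CHF 505,000 − CHF 50,000 = CHF 455,000
  CHF 455,000 × 10% = CHF 45,500

CHF 56,020 > CHF 45,500, so the ordinary income tax governs.

CHF 56,020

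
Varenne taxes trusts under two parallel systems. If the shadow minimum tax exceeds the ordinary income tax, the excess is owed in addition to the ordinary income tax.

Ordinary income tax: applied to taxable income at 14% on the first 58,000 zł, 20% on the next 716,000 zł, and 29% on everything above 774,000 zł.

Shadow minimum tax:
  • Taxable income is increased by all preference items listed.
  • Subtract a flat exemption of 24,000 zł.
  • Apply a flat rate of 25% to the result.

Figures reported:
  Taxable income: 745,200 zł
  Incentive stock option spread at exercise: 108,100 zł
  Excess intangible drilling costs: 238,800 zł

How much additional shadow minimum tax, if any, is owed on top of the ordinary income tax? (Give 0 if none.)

Shadow minimum tax:
  Adjusted income: 745,200 zł + 108,100 zł + 238,800 zł = 1,092,100 zł
  Less exemption 24,000 zł → base 1,068,100 zł
  1,068,100 zł × 25% = 267,025 zł

Ordinary income tax:
  58,000 zł × 14% = 8,120 zł
  687,200 zł × 20% = 137,440 zł
  → 145,560 zł

Excess of shadow minimum tax over ordinary income tax: 267,025 zł − 145,560 zł = 121,465 zł.

121,465 zł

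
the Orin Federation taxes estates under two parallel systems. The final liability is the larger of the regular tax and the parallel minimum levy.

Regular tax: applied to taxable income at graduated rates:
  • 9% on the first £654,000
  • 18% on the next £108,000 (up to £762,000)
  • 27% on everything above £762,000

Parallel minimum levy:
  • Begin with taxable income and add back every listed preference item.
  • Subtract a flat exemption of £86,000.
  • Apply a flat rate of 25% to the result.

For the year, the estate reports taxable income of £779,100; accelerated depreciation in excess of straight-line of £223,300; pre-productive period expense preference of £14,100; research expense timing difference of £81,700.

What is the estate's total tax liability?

Parallel minimum levy:
  Adjusted income: £779,100 + £223,300 + £14,100 + £81,700 = £1,098,200
  Less exemption £86,000 → base £1,012,200
  £1,012,200 × 25% = £253,050

Regular tax:
  £654,000 × 9% = £58,860
  £108,000 × 18% = £19,440
  £17,100 × 27% = £4,617
  → £82,917

£253,050 > £82,917, so the parallel minimum levy is the binding amount.

£253,050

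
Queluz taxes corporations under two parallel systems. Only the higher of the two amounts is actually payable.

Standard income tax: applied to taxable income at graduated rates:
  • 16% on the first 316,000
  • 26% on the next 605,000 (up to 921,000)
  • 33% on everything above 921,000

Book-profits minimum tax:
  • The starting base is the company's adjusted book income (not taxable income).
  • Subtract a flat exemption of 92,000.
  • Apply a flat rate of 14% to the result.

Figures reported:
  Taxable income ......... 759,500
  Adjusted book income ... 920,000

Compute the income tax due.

Book-profits minimum tax:
  Base (adjusted book income): 920,000
  Less exemption 92,000 → base 828,000
  828,000 × 14% = 115,920

Standard income tax:
  316,000 × 16% = 50,560
  443,500 × 26% = 115,310
  → 165,870

165,870 > 115,920, so the standard income tax governs.

165,870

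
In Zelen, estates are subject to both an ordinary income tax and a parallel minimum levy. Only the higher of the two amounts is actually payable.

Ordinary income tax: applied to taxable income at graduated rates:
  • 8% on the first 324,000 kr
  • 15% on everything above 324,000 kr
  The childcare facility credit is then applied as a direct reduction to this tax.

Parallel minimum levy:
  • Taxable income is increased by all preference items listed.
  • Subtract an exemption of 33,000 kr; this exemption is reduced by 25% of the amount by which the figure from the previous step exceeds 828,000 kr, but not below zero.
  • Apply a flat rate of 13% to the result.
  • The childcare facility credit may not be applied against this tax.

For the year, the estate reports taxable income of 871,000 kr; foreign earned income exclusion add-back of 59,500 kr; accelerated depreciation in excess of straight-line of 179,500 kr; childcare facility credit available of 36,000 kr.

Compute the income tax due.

144,300 kr

Ordinary income tax:
  324,000 kr × 8% = 25,920 kr
  547,000 kr × 15% = 82,050 kr
  → 107,970 kr
  Less childcare facility credit 36,000 kr → 71,970 kr

Parallel minimum levy:
  Adjusted income: 871,000 kr + 59,500 kr + 179,500 kr = 1,110,000 kr
  Exemption: 25% × (1,110,000 kr − 828,000 kr) = 70,500 kr ≥ 33,000 kr, so the exemption is fully phased out
  Base: 1,110,000 kr − 0 kr = 1,110,000 kr
  1,110,000 kr × 13% = 144,300 kr

144,300 kr > 71,970 kr, so the parallel minimum levy is the binding amount.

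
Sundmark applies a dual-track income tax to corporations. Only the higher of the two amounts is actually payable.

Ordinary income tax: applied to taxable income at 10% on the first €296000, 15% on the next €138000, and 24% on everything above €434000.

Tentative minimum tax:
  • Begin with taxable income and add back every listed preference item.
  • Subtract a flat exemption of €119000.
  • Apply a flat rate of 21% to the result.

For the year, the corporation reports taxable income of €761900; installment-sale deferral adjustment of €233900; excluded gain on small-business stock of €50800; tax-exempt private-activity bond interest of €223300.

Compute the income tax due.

Tentative minimum tax:
  Adjusted income: €761900 + €233900 + €50800 + €223300 = €1269900
  Less exemption €119000 → base €1150900
  €1150900 × 21% = €241689

Ordinary income tax:
  €296000 × 10% = €29600
  €138000 × 15% = €20700
  €327900 × 24% = €78696
  → €128996

€241689 > €128996, so the tentative minimum tax is the binding amount.

€241689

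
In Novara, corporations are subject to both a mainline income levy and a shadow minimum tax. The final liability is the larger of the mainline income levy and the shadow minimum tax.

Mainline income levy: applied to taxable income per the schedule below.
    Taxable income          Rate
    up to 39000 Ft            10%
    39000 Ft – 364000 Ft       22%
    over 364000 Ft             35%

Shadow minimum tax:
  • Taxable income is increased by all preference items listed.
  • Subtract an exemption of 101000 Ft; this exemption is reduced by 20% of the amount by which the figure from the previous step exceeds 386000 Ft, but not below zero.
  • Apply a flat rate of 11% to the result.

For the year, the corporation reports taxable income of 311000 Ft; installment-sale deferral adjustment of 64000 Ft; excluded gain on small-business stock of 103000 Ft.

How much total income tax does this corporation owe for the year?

Shadow minimum tax:
  Adjusted income: 311000 Ft + 64000 Ft + 103000 Ft = 478000 Ft
  Exemption: 101000 Ft − 20% × (478000 Ft − 386000 Ft) = 101000 Ft − 18400 Ft = 82600 Ft
  Base: 478000 Ft − 82600 Ft = 395400 Ft
  395400 Ft × 11% = 43494 Ft

Mainline income levy:
  39000 Ft × 10% = 3900 Ft
  272000 Ft × 22% = 59840 Ft
  → 63740 Ft

63740 Ft > 43494 Ft, so the mainline income levy governs.

63740 Ft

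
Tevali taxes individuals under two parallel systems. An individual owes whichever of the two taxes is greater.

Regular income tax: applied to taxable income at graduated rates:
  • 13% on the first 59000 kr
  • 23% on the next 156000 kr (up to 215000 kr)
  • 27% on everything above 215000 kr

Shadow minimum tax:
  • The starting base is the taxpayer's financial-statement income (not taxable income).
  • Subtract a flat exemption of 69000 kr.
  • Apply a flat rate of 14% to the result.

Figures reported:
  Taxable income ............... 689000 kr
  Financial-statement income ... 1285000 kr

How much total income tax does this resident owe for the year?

171530 kr

Regular income tax:
  59000 kr × 13% = 7670 kr
  156000 kr × 23% = 35880 kr
  474000 kr × 27% = 127980 kr
  → 171530 kr

Shadow minimum tax:
  Base (financial-statement income): 1285000 kr
  Less exemption 69000 kr → base 1216000 kr
  1216000 kr × 14% = 170240 kr

171530 kr > 170240 kr, so the regular income tax governs.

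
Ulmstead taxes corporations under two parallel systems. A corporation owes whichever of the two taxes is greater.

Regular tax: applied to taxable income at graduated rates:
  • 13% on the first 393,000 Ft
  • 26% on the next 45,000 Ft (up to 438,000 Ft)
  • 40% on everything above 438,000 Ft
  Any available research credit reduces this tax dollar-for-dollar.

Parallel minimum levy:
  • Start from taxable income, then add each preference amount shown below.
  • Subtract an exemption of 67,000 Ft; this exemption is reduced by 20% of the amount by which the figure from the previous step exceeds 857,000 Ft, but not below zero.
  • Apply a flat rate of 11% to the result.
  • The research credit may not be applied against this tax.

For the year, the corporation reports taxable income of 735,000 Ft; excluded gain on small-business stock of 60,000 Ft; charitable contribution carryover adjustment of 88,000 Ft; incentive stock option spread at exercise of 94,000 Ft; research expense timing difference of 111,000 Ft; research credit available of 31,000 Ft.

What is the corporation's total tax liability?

150,590 Ft

Regular tax:
  393,000 Ft × 13% = 51,090 Ft
  45,000 Ft × 26% = 11,700 Ft
  297,000 Ft × 40% = 118,800 Ft
  → 181,590 Ft
  Less research credit 31,000 Ft → 150,590 Ft

Parallel minimum levy:
  Adjusted income: 735,000 Ft + 60,000 Ft + 88,000 Ft + 94,000 Ft + 111,000 Ft = 1,088,000 Ft
  Exemption: 67,000 Ft − 20% × (1,088,000 Ft − 857,000 Ft) = 67,000 Ft − 46,200 Ft = 20,800 Ft
  Base: 1,088,000 Ft − 20,800 Ft = 1,067,200 Ft
  1,067,200 Ft × 11% = 117,392 Ft

150,590 Ft > 117,392 Ft, so the regular tax governs.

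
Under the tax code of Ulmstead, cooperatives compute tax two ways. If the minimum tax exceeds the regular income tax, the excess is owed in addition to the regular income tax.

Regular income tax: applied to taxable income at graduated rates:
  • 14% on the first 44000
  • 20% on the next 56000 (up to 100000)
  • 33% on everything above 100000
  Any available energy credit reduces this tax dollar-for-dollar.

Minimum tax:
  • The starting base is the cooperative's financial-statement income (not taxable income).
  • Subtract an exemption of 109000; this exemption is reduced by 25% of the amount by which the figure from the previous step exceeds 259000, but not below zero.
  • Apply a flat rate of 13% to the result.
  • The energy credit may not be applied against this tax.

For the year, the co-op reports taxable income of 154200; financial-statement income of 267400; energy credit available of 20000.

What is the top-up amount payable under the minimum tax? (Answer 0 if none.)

Regular income tax:
  44000 × 14% = 6160
  56000 × 20% = 11200
  54200 × 33% = 17886
  → 35246
  Less energy credit 20000 → 15246

Minimum tax:
  Base (financial-statement income): 267400
  Exemption: 109000 − 25% × (267400 − 259000) = 109000 − 2100 = 106900
  Base: 267400 − 106900 = 160500
  160500 × 13% = 20865

Excess of minimum tax over regular income tax: 20865 − 15246 = 5619.

5619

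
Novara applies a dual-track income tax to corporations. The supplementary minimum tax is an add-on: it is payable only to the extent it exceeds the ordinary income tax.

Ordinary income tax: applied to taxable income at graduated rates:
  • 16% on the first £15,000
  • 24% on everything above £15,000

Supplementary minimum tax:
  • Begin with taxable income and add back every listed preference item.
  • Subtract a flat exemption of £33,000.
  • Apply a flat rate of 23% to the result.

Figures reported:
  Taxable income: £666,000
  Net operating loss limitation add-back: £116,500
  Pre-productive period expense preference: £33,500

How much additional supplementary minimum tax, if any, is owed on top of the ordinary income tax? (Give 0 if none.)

Supplementary minimum tax:
  Adjusted income: £666,000 + £116,500 + £33,500 = £816,000
  Less exemption £33,000 → base £783,000
  £783,000 × 23% = £180,090

Ordinary income tax:
  £15,000 × 16% = £2,400
  £651,000 × 24% = £156,240
  → £158,640

Excess of supplementary minimum tax over ordinary income tax: £180,090 − £158,640 = £21,450.

£21,450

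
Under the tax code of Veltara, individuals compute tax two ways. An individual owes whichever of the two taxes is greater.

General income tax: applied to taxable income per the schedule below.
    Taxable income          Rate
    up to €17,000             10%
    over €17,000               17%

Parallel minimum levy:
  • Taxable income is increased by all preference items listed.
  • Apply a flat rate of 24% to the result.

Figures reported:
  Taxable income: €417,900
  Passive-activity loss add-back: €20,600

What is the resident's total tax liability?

€105,240

Parallel minimum levy:
  Adjusted income: €417,900 + €20,600 = €438,500
  €438,500 × 24% = €105,240

General income tax:
  €17,000 × 10% = €1,700
  €400,900 × 17% = €68,153
  → €69,853

€105,240 > €69,853, so the parallel minimum levy is the binding amount.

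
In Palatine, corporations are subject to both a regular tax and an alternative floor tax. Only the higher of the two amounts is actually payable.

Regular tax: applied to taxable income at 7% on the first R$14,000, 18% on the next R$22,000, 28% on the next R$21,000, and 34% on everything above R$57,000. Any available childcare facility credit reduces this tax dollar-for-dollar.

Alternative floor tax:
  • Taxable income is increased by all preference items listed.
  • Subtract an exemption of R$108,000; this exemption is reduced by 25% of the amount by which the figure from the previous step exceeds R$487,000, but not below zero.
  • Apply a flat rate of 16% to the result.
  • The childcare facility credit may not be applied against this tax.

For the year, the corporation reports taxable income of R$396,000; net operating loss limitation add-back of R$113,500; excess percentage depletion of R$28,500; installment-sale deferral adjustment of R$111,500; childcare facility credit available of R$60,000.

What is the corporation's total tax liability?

R$93,140

Alternative floor tax:
  Adjusted income: R$396,000 + R$113,500 + R$28,500 + R$111,500 = R$649,500
  Exemption: R$108,000 − 25% × (R$649,500 − R$487,000) = R$108,000 − R$40,625 = R$67,375
  Base: R$649,500 − R$67,375 = R$582,125
  R$582,125 × 16% = R$93,140

Regular tax:
  R$14,000 × 7% = R$980
  R$22,000 × 18% = R$3,960
  R$21,000 × 28% = R$5,880
  R$339,000 × 34% = R$115,260
  → R$126,080
  Less childcare facility credit R$60,000 → R$66,080

R$93,140 > R$66,080, so the alternative floor tax is the binding amount.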